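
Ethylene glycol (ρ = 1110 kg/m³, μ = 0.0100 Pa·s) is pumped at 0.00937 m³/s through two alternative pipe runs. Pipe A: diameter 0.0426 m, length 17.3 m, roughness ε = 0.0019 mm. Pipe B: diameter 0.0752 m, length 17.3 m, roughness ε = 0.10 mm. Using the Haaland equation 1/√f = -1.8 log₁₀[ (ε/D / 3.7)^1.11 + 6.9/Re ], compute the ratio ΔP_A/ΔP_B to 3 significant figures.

Pipe A: V = Q/A = 0.00937/0.001425 = 6.574 m/s; Re = 3.109e+04; ε/D = 4.46e-05; Haaland → f = 0.02321; ΔP_A = f(L/D)(ρV²/2) = 2.26e+05 Pa.
Pipe B: V = Q/A = 0.00937/0.004441 = 2.11 m/s; Re = 1.761e+04; ε/D = 0.00133; Haaland → f = 0.02894; ΔP_B = f(L/D)(ρV²/2) = 1.644e+04 Pa.
ΔP_A/ΔP_B = 2.26e+05/1.644e+04 = 13.7.

ΔP_A/ΔP_B ≈ 13.7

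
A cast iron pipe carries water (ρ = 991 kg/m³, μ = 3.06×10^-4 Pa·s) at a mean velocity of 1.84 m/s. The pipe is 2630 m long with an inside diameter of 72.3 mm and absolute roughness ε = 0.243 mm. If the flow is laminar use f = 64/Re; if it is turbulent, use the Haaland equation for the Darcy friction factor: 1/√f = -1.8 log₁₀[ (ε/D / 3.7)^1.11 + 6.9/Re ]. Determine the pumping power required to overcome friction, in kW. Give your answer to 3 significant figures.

Reynolds number Re = ρVD/μ = 991 · 1.84 · 0.0723 / 0.000306 = 4.308e+05.
Re > 4000 → turbulent. Relative roughness ε/D = 0.000243/0.0723 = 0.00336. Haaland: 1/√f = -1.8 log₁₀[(0.00336/3.7)^1.11 + 6.9/4.308e+05] = -1.8 log₁₀[0.00042 + 1.6e-05] = 6.048, so f = 0.02734.
Darcy-Weisbach: ΔP = f(L/D)(ρV²/2) = 0.02734·(2630/0.0723)·(991·1.84²/2) = 0.02734·3.638e+04·1678 = 1.668e+06 Pa.
Q = V·A = 1.84·0.004106 = 0.007554 m³/s.
Pumping power P = QΔP = 0.007554·1.668e+06 = 12600 W = 12.6 kW.

P ≈ 12.6 kW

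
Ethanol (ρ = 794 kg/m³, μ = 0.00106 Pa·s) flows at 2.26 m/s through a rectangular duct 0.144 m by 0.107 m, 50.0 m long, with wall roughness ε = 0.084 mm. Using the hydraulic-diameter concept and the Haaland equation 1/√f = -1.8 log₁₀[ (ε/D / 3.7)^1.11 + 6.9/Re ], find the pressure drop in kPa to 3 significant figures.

ΔP ≈ 16.1 kPa

Hydraulic diameter D_h = 4A/P = 4·(0.144·0.107)/(2·(0.144+0.107)) = 0.06163/0.502 = 0.1228 m.
Re = ρVD_h/μ = 794·2.26·0.1228/0.00106 = 2.078e+05.
ε/D_h = 8.4e-05/0.1228 = 0.000684; Haaland gives 1/√f = -1.8 log₁₀[7.18e-05+3.32e-05] = 7.162, so f = 0.0195.
ΔP = f(L/D_h)(ρV²/2) = 0.0195·50/0.1228·2028 = 1.61e+04 Pa.
ΔP = 16.1 kPa.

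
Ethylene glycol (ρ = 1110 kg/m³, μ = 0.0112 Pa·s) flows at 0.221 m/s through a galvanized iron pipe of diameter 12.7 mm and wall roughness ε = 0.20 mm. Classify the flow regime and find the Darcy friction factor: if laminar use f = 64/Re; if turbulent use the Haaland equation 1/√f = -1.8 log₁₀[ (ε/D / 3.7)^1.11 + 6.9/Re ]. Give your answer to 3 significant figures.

Re = ρVD/μ = 1110·0.221·0.0127/0.0112 = 278.2.
Re < 2300 → laminar, so f = 64/Re = 0.2301 (roughness is irrelevant in laminar flow).

f ≈ 0.230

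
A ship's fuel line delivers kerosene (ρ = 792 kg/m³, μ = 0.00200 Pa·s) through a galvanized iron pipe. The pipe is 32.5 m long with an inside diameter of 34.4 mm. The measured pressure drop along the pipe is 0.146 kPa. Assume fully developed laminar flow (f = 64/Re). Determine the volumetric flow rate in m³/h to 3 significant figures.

For laminar flow, f = 64/Re with Re = ρVD/μ, so Darcy-Weisbach reduces to ΔP = 32μLV/D². Solving for V: V = ΔP·D²/(32μL) = 146·(0.0344)²/(32·0.002·32.5) = 0.08306 m/s.
Check: Re = ρVD/μ = 792·0.08306·0.0344/0.002 = 1132 < 2300, so the laminar assumption holds.
Q = V·A = 0.08306·(π/4·0.0344²) = 7.72e-05 m³/s = 0.278 m³/h.

Q ≈ 0.278 m³/h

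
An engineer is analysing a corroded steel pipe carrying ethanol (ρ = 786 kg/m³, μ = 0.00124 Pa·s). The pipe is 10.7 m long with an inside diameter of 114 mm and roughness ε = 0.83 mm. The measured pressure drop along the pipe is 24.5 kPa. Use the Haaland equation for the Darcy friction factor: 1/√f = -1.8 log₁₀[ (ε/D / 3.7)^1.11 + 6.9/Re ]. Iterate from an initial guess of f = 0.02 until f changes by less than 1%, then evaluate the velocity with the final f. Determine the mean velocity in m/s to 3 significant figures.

V ≈ 4.39 m/s

Rearranging Darcy-Weisbach: V = √(2·ΔP·D/(f·L·ρ)). With ε/D = 0.00083/0.114 = 0.00728, iterate starting from f = 0.02:
  f = 0.02 → V = √(2·2.45e+04·0.114/(0.02·10.7·786)) = 5.763 m/s; Re = ρVD/μ = 4.164e+05; f → 0.03437
  f = 0.03437 → V = 4.396 m/s; Re = 3.176e+05; f → 0.03442
Converged (Δf/f < 1%). With the final f = 0.03442: V = √(2·2.45e+04·0.114/(0.03442·10.7·786)) = 4.393 m/s.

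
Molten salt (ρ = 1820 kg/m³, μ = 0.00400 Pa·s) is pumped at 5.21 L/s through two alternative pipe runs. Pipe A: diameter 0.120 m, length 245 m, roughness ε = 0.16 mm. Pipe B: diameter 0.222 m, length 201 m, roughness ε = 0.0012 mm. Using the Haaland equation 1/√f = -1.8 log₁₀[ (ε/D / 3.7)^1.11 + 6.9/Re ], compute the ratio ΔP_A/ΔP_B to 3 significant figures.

Pipe A: V = Q/A = 0.00521/0.01131 = 0.4607 m/s; Re = 2.515e+04; ε/D = 0.00133; Haaland → f = 0.02715; ΔP_A = f(L/D)(ρV²/2) = 1.07e+04 Pa.
Pipe B: V = Q/A = 0.00521/0.03871 = 0.1346 m/s; Re = 1.36e+04; ε/D = 5.41e-06; Haaland → f = 0.02844; ΔP_B = f(L/D)(ρV²/2) = 424.5 Pa.
ΔP_A/ΔP_B = 1.07e+04/424.5 = 25.2.

ΔP_A/ΔP_B ≈ 25.2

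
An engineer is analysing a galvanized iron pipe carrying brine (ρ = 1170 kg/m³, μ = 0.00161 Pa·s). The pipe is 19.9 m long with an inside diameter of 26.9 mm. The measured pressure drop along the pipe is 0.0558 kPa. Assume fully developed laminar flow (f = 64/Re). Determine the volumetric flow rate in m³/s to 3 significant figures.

Q ≈ 2.24×10^-5 m³/s

For laminar flow, f = 64/Re with Re = ρVD/μ, so Darcy-Weisbach reduces to ΔP = 32μLV/D². Solving for V: V = ΔP·D²/(32μL) = 55.8·(0.0269)²/(32·0.00161·19.9) = 0.03938 m/s.
Check: Re = ρVD/μ = 1170·0.03938·0.0269/0.00161 = 769.9 < 2300, so the laminar assumption holds.
Q = V·A = 0.03938·(π/4·0.0269²) = 2.238e-05 m³/s = 2.24×10^-5 m³/s.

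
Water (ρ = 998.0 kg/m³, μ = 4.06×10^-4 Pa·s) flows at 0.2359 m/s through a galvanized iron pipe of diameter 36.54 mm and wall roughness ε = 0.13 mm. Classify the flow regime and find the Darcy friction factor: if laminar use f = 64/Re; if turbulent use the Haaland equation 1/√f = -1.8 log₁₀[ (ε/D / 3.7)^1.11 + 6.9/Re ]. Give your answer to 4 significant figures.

Re = ρVD/μ = 998·0.2359·0.03654/0.000406 = 2.119e+04.
Re > 4000 → turbulent. ε/D = 0.00013/0.03654 = 0.00356; Haaland: 1/√f = -1.8 log₁₀[0.000448 + 0.000326] = 5.601, so f = 0.03188.

f ≈ 0.03188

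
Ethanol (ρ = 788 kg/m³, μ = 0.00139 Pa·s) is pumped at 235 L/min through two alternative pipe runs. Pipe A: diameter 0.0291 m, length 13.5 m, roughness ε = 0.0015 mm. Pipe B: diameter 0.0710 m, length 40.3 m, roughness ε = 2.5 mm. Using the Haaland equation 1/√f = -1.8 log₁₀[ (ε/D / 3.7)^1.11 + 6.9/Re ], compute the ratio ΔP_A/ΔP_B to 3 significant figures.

ΔP_A/ΔP_B ≈ 8.47

Pipe A: V = Q/A = 0.003917/0.0006651 = 5.889 m/s; Re = 9.715e+04; ε/D = 5.15e-05; Haaland → f = 0.01814; ΔP_A = f(L/D)(ρV²/2) = 1.15e+05 Pa.
Pipe B: V = Q/A = 0.003917/0.003959 = 0.9893 m/s; Re = 3.982e+04; ε/D = 0.0352; Haaland → f = 0.06202; ΔP_B = f(L/D)(ρV²/2) = 1.357e+04 Pa.
ΔP_A/ΔP_B = 1.15e+05/1.357e+04 = 8.47.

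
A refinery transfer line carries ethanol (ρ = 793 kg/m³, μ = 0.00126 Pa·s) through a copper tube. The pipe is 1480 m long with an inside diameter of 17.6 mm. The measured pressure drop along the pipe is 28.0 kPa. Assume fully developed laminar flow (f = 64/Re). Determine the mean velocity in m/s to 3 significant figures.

For laminar flow, f = 64/Re with Re = ρVD/μ, so Darcy-Weisbach reduces to ΔP = 32μLV/D². Solving for V: V = ΔP·D²/(32μL) = 2.8e+04·(0.0176)²/(32·0.00126·1480) = 0.1453 m/s.
Check: Re = ρVD/μ = 793·0.1453·0.0176/0.00126 = 1610 < 2300, so the laminar assumption holds.

V ≈ 0.145 m/s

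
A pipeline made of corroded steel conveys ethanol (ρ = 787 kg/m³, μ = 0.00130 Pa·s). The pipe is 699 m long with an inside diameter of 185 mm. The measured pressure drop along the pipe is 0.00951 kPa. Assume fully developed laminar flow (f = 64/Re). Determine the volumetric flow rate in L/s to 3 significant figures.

Q ≈ 0.301 L/s

For laminar flow, f = 64/Re with Re = ρVD/μ, so Darcy-Weisbach reduces to ΔP = 32μLV/D². Solving for V: V = ΔP·D²/(32μL) = 9.51·(0.185)²/(32·0.0013·699) = 0.01119 m/s.
Check: Re = ρVD/μ = 787·0.01119·0.185/0.0013 = 1254 < 2300, so the laminar assumption holds.
Q = V·A = 0.01119·(π/4·0.185²) = 0.0003009 m³/s = 0.301 L/s.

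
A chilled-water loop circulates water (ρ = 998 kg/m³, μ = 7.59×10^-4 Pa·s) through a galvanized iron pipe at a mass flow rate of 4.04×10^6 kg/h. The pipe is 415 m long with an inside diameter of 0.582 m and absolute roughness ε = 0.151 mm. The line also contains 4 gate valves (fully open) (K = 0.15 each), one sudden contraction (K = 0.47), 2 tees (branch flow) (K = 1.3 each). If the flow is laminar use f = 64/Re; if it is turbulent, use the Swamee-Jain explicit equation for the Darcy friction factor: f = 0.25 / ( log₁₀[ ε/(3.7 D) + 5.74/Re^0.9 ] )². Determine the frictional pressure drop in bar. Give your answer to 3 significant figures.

ṁ = 4.04×10^6 kg/h = 4.04×10^6/3600 = 1122 kg/s.
A = πD²/4 = π(0.582)²/4 = 0.266 m²; mean velocity V = ṁ/(ρA) = 1122/(998 · 0.266) = 4.227 m/s.
Reynolds number Re = ρVD/μ = 998 · 4.227 · 0.582 / 0.000759 = 3.235e+06.
Re > 4000 → turbulent. Relative roughness ε/D = 0.000151/0.582 = 0.000259. Swamee-Jain: f = 0.25/(log₁₀[0.000259/3.7 + 5.74/3.235e+06^0.9])² = 0.25/(log₁₀[7.01e-05 + 7.94e-06])² = 0.25/(-4.108)² = 0.01482.
Total minor-loss coefficient ΣK = 4·0.15 + 1·0.47 + 2·1.3 = 3.67.
ΔP = [f·L/D + ΣK]·(ρV²/2) = [0.01482·415/0.582 + 3.67]·(998·4.227²/2) = [10.57 + 3.67]·8915 = 1.269e+05 Pa.
ΔP = 1.269e+05 Pa = 1.27 bar.

ΔP ≈ 1.27 bar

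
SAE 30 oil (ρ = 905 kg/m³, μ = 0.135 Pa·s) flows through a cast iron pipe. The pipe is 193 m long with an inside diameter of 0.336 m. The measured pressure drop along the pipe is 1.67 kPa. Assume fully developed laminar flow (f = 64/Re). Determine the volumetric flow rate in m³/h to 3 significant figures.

Q ≈ 72.2 m³/h

For laminar flow, f = 64/Re with Re = ρVD/μ, so Darcy-Weisbach reduces to ΔP = 32μLV/D². Solving for V: V = ΔP·D²/(32μL) = 1670·(0.336)²/(32·0.135·193) = 0.2261 m/s.
Check: Re = ρVD/μ = 905·0.2261·0.336/0.135 = 509.3 < 2300, so the laminar assumption holds.
Q = V·A = 0.2261·(π/4·0.336²) = 0.02005 m³/s = 72.2 m³/h.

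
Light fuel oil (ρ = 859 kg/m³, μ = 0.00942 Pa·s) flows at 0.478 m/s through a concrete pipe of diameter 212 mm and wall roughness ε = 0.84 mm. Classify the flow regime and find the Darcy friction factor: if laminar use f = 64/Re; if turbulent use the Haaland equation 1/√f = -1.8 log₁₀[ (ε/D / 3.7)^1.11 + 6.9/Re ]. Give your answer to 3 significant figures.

f ≈ 0.0366

Re = ρVD/μ = 859·0.478·0.212/0.00942 = 9241.
Re > 4000 → turbulent. ε/D = 0.00084/0.212 = 0.00396; Haaland: 1/√f = -1.8 log₁₀[0.000505 + 0.000747] = 5.225, so f = 0.03663.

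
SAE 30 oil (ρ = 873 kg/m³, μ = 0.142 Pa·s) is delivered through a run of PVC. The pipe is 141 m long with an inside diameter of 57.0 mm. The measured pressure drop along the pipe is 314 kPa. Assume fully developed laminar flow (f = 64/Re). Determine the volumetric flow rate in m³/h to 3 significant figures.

For laminar flow, f = 64/Re with Re = ρVD/μ, so Darcy-Weisbach reduces to ΔP = 32μLV/D². Solving for V: V = ΔP·D²/(32μL) = 3.14e+05·(0.057)²/(32·0.142·141) = 1.592 m/s.
Check: Re = ρVD/μ = 873·1.592·0.057/0.142 = 558 < 2300, so the laminar assumption holds.
Q = V·A = 1.592·(π/4·0.057²) = 0.004063 m³/s = 14.6 m³/h.

Q ≈ 14.6 m³/h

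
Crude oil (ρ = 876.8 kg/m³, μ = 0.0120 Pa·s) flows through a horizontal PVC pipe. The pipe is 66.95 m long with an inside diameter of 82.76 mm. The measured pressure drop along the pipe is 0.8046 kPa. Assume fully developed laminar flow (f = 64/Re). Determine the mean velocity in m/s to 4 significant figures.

For laminar flow, f = 64/Re with Re = ρVD/μ, so Darcy-Weisbach reduces to ΔP = 32μLV/D². Solving for V: V = ΔP·D²/(32μL) = 804.6·(0.08276)²/(32·0.012·66.95) = 0.2144 m/s.
Check: Re = ρVD/μ = 876.8·0.2144·0.08276/0.012 = 1296 < 2300, so the laminar assumption holds.

V ≈ 0.2144 m/s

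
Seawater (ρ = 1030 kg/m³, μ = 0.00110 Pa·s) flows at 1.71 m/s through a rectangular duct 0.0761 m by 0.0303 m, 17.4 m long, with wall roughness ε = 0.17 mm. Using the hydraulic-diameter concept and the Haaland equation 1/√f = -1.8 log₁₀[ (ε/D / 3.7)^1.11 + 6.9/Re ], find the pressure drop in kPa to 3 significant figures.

Hydraulic diameter D_h = 4A/P = 4·(0.0761·0.0303)/(2·(0.0761+0.0303)) = 0.009223/0.2128 = 0.04334 m.
Re = ρVD_h/μ = 1030·1.71·0.04334/0.0011 = 6.94e+04.
ε/D_h = 0.00017/0.04334 = 0.00392; Haaland gives 1/√f = -1.8 log₁₀[0.000499+9.94e-05] = 5.801, so f = 0.02971.
ΔP = f(L/D_h)(ρV²/2) = 0.02971·17.4/0.04334·1506 = 1.796e+04 Pa.
ΔP = 18.0 kPa.

ΔP ≈ 18.0 kPa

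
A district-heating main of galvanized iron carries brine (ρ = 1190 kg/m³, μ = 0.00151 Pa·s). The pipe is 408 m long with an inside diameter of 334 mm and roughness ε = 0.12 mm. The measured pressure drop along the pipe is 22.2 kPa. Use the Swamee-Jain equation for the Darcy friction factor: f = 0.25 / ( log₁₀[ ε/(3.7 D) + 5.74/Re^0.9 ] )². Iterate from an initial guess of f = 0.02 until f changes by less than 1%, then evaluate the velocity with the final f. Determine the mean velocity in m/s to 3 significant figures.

V ≈ 1.33 m/s

Rearranging Darcy-Weisbach: V = √(2·ΔP·D/(f·L·ρ)). With ε/D = 0.00012/0.334 = 0.000359, iterate starting from f = 0.02:
  f = 0.02 → V = √(2·2.22e+04·0.334/(0.02·408·1190)) = 1.236 m/s; Re = ρVD/μ = 3.253e+05; f → 0.01735
  f = 0.01735 → V = 1.327 m/s; Re = 3.493e+05; f → 0.01725
Converged (Δf/f < 1%). With the final f = 0.01725: V = √(2·2.22e+04·0.334/(0.01725·408·1190)) = 1.331 m/s.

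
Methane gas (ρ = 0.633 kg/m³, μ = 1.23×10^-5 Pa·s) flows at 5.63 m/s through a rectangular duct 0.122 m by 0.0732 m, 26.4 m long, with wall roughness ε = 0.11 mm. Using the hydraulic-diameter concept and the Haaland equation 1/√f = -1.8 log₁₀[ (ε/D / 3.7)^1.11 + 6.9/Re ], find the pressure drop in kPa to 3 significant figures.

ΔP ≈ 0.0771 kPa

Hydraulic diameter D_h = 4A/P = 4·(0.122·0.0732)/(2·(0.122+0.0732)) = 0.03572/0.3904 = 0.0915 m.
Re = ρVD_h/μ = 0.633·5.63·0.0915/1.23e-05 = 2.651e+04.
ε/D_h = 0.00011/0.0915 = 0.0012; Haaland gives 1/√f = -1.8 log₁₀[0.000134+0.00026] = 6.127, so f = 0.02664.
ΔP = f(L/D_h)(ρV²/2) = 0.02664·26.4/0.0915·10.03 = 77.1 Pa.
ΔP = 0.0771 kPa.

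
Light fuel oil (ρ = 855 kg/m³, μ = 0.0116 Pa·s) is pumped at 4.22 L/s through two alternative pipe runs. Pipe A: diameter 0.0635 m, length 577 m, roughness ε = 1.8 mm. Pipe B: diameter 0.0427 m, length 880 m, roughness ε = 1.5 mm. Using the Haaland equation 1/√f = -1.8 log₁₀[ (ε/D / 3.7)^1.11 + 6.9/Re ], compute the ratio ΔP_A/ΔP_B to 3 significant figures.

Pipe A: V = Q/A = 0.00422/0.003167 = 1.333 m/s; Re = 6237; ε/D = 0.0283; Haaland → f = 0.06082; ΔP_A = f(L/D)(ρV²/2) = 4.195e+05 Pa.
Pipe B: V = Q/A = 0.00422/0.001432 = 2.947 m/s; Re = 9275; ε/D = 0.0351; Haaland → f = 0.06426; ΔP_B = f(L/D)(ρV²/2) = 4.916e+06 Pa.
ΔP_A/ΔP_B = 4.195e+05/4.916e+06 = 0.0853.

ΔP_A/ΔP_B ≈ 0.0853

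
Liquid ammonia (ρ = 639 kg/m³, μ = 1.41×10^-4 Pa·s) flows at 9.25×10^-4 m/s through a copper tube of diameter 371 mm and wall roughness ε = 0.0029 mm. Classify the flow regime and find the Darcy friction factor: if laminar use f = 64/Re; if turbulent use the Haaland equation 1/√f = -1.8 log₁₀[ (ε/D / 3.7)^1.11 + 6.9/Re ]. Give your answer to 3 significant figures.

f ≈ 0.0412

Re = ρVD/μ = 639·0.000925·0.371/0.000141 = 1555.
Re < 2300 → laminar, so f = 64/Re = 0.04115 (roughness is irrelevant in laminar flow).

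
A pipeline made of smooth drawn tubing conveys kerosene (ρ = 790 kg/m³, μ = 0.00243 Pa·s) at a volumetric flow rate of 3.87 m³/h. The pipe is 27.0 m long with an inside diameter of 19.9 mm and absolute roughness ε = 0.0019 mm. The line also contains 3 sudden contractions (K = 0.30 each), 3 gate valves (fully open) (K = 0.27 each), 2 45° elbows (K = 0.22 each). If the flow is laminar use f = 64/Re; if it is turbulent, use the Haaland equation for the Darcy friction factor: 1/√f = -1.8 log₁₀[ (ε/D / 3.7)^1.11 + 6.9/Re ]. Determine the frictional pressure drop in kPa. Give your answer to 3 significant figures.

Q = 3.87 m³/h = 3.87/3600 = 0.001075 m³/s.
Cross-sectional area A = πD²/4 = π(0.0199)²/4 = 0.000311 m²; mean velocity V = Q/A = 0.001075/0.000311 = 3.456 m/s.
Reynolds number Re = ρVD/μ = 790 · 3.456 · 0.0199 / 0.00243 = 2.236e+04.
Re > 4000 → turbulent. Relative roughness ε/D = 1.9e-06/0.0199 = 9.55e-05. Haaland: 1/√f = -1.8 log₁₀[(9.55e-05/3.7)^1.11 + 6.9/2.236e+04] = -1.8 log₁₀[8.07e-06 + 0.000309] = 6.299, so f = 0.0252.
Total minor-loss coefficient ΣK = 3·0.3 + 3·0.27 + 2·0.22 = 2.15.
ΔP = [f·L/D + ΣK]·(ρV²/2) = [0.0252·27/0.0199 + 2.15]·(790·3.456²/2) = [34.2 + 2.15]·4719 = 1.715e+05 Pa.
ΔP = 1.715e+05 Pa = 172 kPa.

ΔP ≈ 172 kPa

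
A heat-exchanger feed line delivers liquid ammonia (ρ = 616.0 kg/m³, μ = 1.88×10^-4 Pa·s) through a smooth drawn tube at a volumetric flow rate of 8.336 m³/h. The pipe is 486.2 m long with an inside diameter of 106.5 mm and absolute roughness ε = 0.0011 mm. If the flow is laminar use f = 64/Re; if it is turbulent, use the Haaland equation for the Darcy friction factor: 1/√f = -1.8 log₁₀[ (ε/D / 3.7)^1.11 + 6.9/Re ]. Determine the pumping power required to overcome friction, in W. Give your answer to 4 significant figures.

Q = 8.336 m³/h = 8.336/3600 = 0.002316 m³/s.
Cross-sectional area A = πD²/4 = π(0.1065)²/4 = 0.008908 m²; mean velocity V = Q/A = 0.002316/0.008908 = 0.2599 m/s.
Reynolds number Re = ρVD/μ = 616 · 0.2599 · 0.1065 / 0.000188 = 9.071e+04.
Re > 4000 → turbulent. Relative roughness ε/D = 1.1e-06/0.1065 = 1.03e-05. Haaland: 1/√f = -1.8 log₁₀[(1.03e-05/3.7)^1.11 + 6.9/9.071e+04] = -1.8 log₁₀[6.84e-07 + 7.61e-05] = 7.407, so f = 0.01823.
Darcy-Weisbach: ΔP = f(L/D)(ρV²/2) = 0.01823·(486.2/0.1065)·(616·0.2599²/2) = 0.01823·4565·20.81 = 1732 Pa.
Pumping power P = QΔP = 0.002316·1732 = 4.0100 W = 4.010 W.

P ≈ 4.010 W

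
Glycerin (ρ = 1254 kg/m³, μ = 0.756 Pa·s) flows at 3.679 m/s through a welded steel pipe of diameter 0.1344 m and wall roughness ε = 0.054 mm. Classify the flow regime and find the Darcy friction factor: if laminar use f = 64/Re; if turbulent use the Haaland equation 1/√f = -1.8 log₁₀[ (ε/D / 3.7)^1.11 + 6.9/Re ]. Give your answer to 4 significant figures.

f ≈ 0.07803

Re = ρVD/μ = 1254·3.679·0.1344/0.756 = 820.2.
Re < 2300 → laminar, so f = 64/Re = 0.07803 (roughness is irrelevant in laminar flow).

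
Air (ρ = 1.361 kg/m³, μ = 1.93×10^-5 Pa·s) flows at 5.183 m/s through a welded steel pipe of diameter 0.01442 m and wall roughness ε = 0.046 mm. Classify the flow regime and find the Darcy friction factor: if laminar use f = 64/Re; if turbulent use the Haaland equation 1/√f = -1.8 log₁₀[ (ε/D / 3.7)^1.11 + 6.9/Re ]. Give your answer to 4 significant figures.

f ≈ 0.04028

Re = ρVD/μ = 1.361·5.183·0.01442/1.93e-05 = 5270.
Re > 4000 → turbulent. ε/D = 4.6e-05/0.01442 = 0.00319; Haaland: 1/√f = -1.8 log₁₀[0.000397 + 0.00131] = 4.982, so f = 0.04028.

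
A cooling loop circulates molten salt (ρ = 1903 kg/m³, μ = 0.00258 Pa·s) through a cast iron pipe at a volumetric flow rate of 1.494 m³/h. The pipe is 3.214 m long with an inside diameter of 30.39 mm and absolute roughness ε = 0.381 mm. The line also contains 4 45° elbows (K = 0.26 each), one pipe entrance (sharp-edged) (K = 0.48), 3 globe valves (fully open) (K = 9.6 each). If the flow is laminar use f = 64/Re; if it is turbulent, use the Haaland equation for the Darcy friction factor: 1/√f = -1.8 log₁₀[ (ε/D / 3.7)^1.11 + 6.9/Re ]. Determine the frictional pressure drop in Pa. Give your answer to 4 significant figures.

ΔP ≈ 10910 Pa

Q = 1.494 m³/h = 1.494/3600 = 0.000415 m³/s.
Cross-sectional area A = πD²/4 = π(0.03039)²/4 = 0.0007254 m²; mean velocity V = Q/A = 0.000415/0.0007254 = 0.5721 m/s.
Reynolds number Re = ρVD/μ = 1903 · 0.5721 · 0.03039 / 0.00258 = 1.282e+04.
Re > 4000 → turbulent. Relative roughness ε/D = 0.000381/0.03039 = 0.0125. Haaland: 1/√f = -1.8 log₁₀[(0.0125/3.7)^1.11 + 6.9/1.282e+04] = -1.8 log₁₀[0.00181 + 0.000538] = 4.732, so f = 0.04466.
Total minor-loss coefficient ΣK = 4·0.26 + 1·0.48 + 3·9.6 = 30.3.
ΔP = [f·L/D + ΣK]·(ρV²/2) = [0.04466·3.214/0.03039 + 30.3]·(1903·0.5721²/2) = [4.723 + 30.3]·311.5 = 1.091e+04 Pa.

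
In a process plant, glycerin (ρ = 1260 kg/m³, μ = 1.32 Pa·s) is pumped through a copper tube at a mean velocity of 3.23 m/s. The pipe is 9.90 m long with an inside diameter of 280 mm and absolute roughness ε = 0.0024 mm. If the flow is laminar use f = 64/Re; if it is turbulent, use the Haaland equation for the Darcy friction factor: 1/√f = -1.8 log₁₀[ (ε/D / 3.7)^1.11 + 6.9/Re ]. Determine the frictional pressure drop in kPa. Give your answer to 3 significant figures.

Reynolds number Re = ρVD/μ = 1260 · 3.23 · 0.28 / 1.32 = 863.3.
Re < 2300 → laminar flow, so f = 64/Re = 64/863.3 = 0.07413 (the turbulent correlation is not needed).
Darcy-Weisbach: ΔP = f(L/D)(ρV²/2) = 0.07413·(9.9/0.28)·(1260·3.23²/2) = 0.07413·35.36·6573 = 1.723e+04 Pa.
ΔP = 1.723e+04 Pa = 17.2 kPa.

ΔP ≈ 17.2 kPa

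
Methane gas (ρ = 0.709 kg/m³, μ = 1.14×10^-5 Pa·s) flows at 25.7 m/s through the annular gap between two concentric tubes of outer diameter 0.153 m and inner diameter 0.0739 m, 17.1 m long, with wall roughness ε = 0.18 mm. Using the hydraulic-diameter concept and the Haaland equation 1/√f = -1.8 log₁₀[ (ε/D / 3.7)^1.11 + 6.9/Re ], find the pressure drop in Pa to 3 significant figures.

Hydraulic diameter D_h = 4A/P = D_o - D_i = 0.153 - 0.0739 = 0.0791 m.
Re = ρVD_h/μ = 0.709·25.7·0.0791/1.14e-05 = 1.264e+05.
ε/D_h = 0.00018/0.0791 = 0.00228; Haaland gives 1/√f = -1.8 log₁₀[0.000273+5.46e-05] = 6.273, so f = 0.02541.
ΔP = f(L/D_h)(ρV²/2) = 0.02541·17.1/0.0791·234.1 = 1286 Pa.

ΔP ≈ 1290 Pa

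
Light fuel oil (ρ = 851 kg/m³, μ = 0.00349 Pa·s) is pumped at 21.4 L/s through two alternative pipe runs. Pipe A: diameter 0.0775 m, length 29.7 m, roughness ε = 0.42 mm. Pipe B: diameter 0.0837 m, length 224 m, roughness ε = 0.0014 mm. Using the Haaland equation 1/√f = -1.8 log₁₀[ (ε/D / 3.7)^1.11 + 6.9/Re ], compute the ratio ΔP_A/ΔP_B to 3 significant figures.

ΔP_A/ΔP_B ≈ 0.333

Pipe A: V = Q/A = 0.0214/0.004717 = 4.536 m/s; Re = 8.573e+04; ε/D = 0.00542; Haaland → f = 0.03212; ΔP_A = f(L/D)(ρV²/2) = 1.078e+05 Pa.
Pipe B: V = Q/A = 0.0214/0.005502 = 3.889 m/s; Re = 7.938e+04; ε/D = 1.67e-05; Haaland → f = 0.01877; ΔP_B = f(L/D)(ρV²/2) = 3.233e+05 Pa.
ΔP_A/ΔP_B = 1.078e+05/3.233e+05 = 0.333.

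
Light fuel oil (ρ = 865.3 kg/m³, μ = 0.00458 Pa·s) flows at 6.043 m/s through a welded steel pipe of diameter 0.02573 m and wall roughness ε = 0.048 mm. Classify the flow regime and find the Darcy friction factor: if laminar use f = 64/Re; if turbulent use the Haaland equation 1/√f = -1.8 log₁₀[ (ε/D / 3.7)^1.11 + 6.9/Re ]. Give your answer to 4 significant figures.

f ≈ 0.02761

Re = ρVD/μ = 865.3·6.043·0.02573/0.00458 = 2.938e+04.
Re > 4000 → turbulent. ε/D = 4.8e-05/0.02573 = 0.00187; Haaland: 1/√f = -1.8 log₁₀[0.000219 + 0.000235] = 6.018, so f = 0.02761.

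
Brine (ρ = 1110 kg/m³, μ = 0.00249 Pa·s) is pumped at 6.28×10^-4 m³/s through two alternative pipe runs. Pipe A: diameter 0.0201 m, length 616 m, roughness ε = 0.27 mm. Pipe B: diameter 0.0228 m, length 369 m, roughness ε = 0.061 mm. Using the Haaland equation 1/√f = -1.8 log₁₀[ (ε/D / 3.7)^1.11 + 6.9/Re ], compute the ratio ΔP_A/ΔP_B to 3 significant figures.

Pipe A: V = Q/A = 0.000628/0.0003173 = 1.979 m/s; Re = 1.773e+04; ε/D = 0.0134; Haaland → f = 0.04463; ΔP_A = f(L/D)(ρV²/2) = 2.974e+06 Pa.
Pipe B: V = Q/A = 0.000628/0.0004083 = 1.538 m/s; Re = 1.563e+04; ε/D = 0.00268; Haaland → f = 0.03181; ΔP_B = f(L/D)(ρV²/2) = 6.761e+05 Pa.
ΔP_A/ΔP_B = 2.974e+06/6.761e+05 = 4.40.

ΔP_A/ΔP_B ≈ 4.40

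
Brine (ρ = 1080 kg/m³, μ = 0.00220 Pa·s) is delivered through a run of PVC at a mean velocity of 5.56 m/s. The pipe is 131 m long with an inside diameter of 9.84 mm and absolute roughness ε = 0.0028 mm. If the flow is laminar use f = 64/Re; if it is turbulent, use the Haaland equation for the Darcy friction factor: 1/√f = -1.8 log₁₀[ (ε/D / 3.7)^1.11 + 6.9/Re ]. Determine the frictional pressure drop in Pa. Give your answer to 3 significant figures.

Reynolds number Re = ρVD/μ = 1080 · 5.56 · 0.00984 / 0.0022 = 2.686e+04.
Re > 4000 → turbulent. Relative roughness ε/D = 2.8e-06/0.00984 = 0.000285. Haaland: 1/√f = -1.8 log₁₀[(0.000285/3.7)^1.11 + 6.9/2.686e+04] = -1.8 log₁₀[2.71e-05 + 0.000257] = 6.384, so f = 0.02454.
Darcy-Weisbach: ΔP = f(L/D)(ρV²/2) = 0.02454·(131/0.00984)·(1080·5.56²/2) = 0.02454·1.331e+04·1.669e+04 = 5.453e+06 Pa.

ΔP ≈ 5.45×10^6 Pa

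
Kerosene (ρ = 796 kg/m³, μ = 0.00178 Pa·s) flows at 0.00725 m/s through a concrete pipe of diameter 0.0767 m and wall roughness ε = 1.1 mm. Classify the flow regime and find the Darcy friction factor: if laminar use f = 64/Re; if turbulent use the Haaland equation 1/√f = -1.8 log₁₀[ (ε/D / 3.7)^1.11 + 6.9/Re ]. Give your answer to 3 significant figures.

Re = ρVD/μ = 796·0.00725·0.0767/0.00178 = 248.7.
Re < 2300 → laminar, so f = 64/Re = 0.2574 (roughness is irrelevant in laminar flow).

f ≈ 0.257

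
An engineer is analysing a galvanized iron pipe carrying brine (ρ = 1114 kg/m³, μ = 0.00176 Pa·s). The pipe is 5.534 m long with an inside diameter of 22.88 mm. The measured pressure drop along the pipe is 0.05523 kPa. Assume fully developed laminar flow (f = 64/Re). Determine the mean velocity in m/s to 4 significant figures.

For laminar flow, f = 64/Re with Re = ρVD/μ, so Darcy-Weisbach reduces to ΔP = 32μLV/D². Solving for V: V = ΔP·D²/(32μL) = 55.23·(0.02288)²/(32·0.00176·5.534) = 0.09277 m/s.
Check: Re = ρVD/μ = 1114·0.09277·0.02288/0.00176 = 1343 < 2300, so the laminar assumption holds.

V ≈ 0.09277 m/s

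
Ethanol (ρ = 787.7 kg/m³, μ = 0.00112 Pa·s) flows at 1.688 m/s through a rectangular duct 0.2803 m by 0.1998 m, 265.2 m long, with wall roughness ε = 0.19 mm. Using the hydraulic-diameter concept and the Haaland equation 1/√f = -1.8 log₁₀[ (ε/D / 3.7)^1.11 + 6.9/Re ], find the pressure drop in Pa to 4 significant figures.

ΔP ≈ 25230 Pa

Hydraulic diameter D_h = 4A/P = 4·(0.2803·0.1998)/(2·(0.2803+0.1998)) = 0.224/0.9602 = 0.2333 m.
Re = ρVD_h/μ = 787.7·1.688·0.2333/0.00112 = 2.77e+05.
ε/D_h = 0.00019/0.2333 = 0.000814; Haaland gives 1/√f = -1.8 log₁₀[8.72e-05+2.49e-05] = 7.111, so f = 0.01978.
ΔP = f(L/D_h)(ρV²/2) = 0.01978·265.2/0.2333·1122 = 2.523e+04 Pa.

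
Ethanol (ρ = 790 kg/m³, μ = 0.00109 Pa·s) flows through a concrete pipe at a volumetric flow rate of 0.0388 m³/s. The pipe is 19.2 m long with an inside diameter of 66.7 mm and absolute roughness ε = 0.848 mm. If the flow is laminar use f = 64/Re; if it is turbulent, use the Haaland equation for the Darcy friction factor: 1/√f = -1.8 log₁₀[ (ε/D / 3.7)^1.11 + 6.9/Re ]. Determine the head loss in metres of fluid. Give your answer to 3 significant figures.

Cross-sectional area A = πD²/4 = π(0.0667)²/4 = 0.003494 m²; mean velocity V = Q/A = 0.0388/0.003494 = 11.1 m/s.
Reynolds number Re = ρVD/μ = 790 · 11.1 · 0.0667 / 0.00109 = 5.368e+05.
Re > 4000 → turbulent. Relative roughness ε/D = 0.000848/0.0667 = 0.0127. Haaland: 1/√f = -1.8 log₁₀[(0.0127/3.7)^1.11 + 6.9/5.368e+05] = -1.8 log₁₀[0.00184 + 1.29e-05] = 4.917, so f = 0.04135.
Darcy-Weisbach: ΔP = f(L/D)(ρV²/2) = 0.04135·(19.2/0.0667)·(790·11.1²/2) = 0.04135·287.9·4.871e+04 = 5.798e+05 Pa.
Head loss h_f = ΔP/(ρg) = 5.798e+05/(790·9.81) = 74.8 m.

h_f ≈ 74.8 m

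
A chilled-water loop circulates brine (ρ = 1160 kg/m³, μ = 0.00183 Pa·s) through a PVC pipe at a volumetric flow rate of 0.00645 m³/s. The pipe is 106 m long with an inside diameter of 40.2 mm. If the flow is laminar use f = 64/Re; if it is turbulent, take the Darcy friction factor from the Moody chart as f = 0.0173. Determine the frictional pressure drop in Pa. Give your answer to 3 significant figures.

Cross-sectional area A = πD²/4 = π(0.0402)²/4 = 0.001269 m²; mean velocity V = Q/A = 0.00645/0.001269 = 5.082 m/s.
Reynolds number Re = ρVD/μ = 1160 · 5.082 · 0.0402 / 0.00183 = 1.295e+05.
Re > 4000 → turbulent; use the Moody-chart value f = 0.0173.
Darcy-Weisbach: ΔP = f(L/D)(ρV²/2) = 0.0173·(106/0.0402)·(1160·5.082²/2) = 0.0173·2637·1.498e+04 = 6.833e+05 Pa.

ΔP ≈ 683000 Pa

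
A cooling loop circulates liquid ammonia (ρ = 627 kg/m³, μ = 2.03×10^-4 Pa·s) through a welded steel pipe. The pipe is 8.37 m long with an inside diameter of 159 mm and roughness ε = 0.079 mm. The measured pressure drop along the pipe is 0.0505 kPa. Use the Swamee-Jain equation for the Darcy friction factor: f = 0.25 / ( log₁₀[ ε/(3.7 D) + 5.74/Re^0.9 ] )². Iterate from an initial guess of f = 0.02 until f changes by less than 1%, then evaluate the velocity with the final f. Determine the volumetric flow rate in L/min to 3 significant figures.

Q ≈ 479 L/min

Rearranging Darcy-Weisbach: V = √(2·ΔP·D/(f·L·ρ)). With ε/D = 7.9e-05/0.159 = 0.000497, iterate starting from f = 0.02:
  f = 0.02 → V = √(2·50.5·0.159/(0.02·8.37·627)) = 0.3912 m/s; Re = ρVD/μ = 1.921e+05; f → 0.01899
  f = 0.01899 → V = 0.4015 m/s; Re = 1.972e+05; f → 0.01894
Converged (Δf/f < 1%). With the final f = 0.01894: V = √(2·50.5·0.159/(0.01894·8.37·627)) = 0.4019 m/s.
Q = V·A = 0.4019·(π/4·0.159²) = 0.007981 m³/s = 479 L/min.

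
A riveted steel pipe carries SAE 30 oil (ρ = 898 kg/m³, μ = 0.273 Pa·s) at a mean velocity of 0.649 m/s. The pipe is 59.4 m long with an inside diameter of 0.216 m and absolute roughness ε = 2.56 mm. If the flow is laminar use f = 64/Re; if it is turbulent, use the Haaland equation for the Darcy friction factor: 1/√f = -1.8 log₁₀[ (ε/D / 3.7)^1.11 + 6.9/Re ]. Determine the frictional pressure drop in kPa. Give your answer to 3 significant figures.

Reynolds number Re = ρVD/μ = 898 · 0.649 · 0.216 / 0.273 = 461.1.
Re < 2300 → laminar flow, so f = 64/Re = 64/461.1 = 0.1388 (the turbulent correlation is not needed).
Darcy-Weisbach: ΔP = f(L/D)(ρV²/2) = 0.1388·(59.4/0.216)·(898·0.649²/2) = 0.1388·275·189.1 = 7218 Pa.
ΔP = 7218 Pa = 7.22 kPa.

ΔP ≈ 7.22 kPa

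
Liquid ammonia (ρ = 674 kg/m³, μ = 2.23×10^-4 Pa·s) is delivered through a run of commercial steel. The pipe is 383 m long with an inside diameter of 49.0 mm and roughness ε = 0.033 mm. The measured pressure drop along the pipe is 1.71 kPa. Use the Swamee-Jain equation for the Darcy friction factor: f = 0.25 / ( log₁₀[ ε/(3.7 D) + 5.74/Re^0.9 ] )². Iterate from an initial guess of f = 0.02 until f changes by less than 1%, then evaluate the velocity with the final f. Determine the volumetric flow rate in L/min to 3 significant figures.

Q ≈ 17.7 L/min

Rearranging Darcy-Weisbach: V = √(2·ΔP·D/(f·L·ρ)). With ε/D = 3.3e-05/0.049 = 0.000673, iterate starting from f = 0.02:
  f = 0.02 → V = √(2·1710·0.049/(0.02·383·674)) = 0.1802 m/s; Re = ρVD/μ = 2.668e+04; f → 0.02586
  f = 0.02586 → V = 0.1584 m/s; Re = 2.346e+04; f → 0.02653
  f = 0.02653 → V = 0.1564 m/s; Re = 2.317e+04; f → 0.02659
Converged (Δf/f < 1%). With the final f = 0.02659: V = √(2·1710·0.049/(0.02659·383·674)) = 0.1562 m/s.
Q = V·A = 0.1562·(π/4·0.049²) = 0.0002946 m³/s = 17.7 L/min.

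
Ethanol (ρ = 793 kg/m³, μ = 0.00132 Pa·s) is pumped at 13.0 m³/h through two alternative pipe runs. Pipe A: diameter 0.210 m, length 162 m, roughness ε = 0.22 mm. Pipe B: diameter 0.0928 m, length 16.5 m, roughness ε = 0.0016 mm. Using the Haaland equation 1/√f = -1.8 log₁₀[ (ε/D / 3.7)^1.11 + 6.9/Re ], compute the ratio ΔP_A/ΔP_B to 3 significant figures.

ΔP_A/ΔP_B ≈ 0.214

Pipe A: V = Q/A = 0.003611/0.03464 = 0.1043 m/s; Re = 1.315e+04; ε/D = 0.00105; Haaland → f = 0.03026; ΔP_A = f(L/D)(ρV²/2) = 100.6 Pa.
Pipe B: V = Q/A = 0.003611/0.006764 = 0.5339 m/s; Re = 2.976e+04; ε/D = 1.72e-05; Haaland → f = 0.02339; ΔP_B = f(L/D)(ρV²/2) = 470 Pa.
ΔP_A/ΔP_B = 100.6/470 = 0.214.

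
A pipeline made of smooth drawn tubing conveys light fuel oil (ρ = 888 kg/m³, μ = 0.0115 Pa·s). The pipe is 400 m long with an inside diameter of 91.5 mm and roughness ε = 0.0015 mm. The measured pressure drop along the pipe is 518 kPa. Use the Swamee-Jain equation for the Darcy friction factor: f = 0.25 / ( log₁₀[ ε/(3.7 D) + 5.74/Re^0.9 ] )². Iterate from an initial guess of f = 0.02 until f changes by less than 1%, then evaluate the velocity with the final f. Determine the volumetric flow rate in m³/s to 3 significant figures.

Q ≈ 0.0215 m³/s

Rearranging Darcy-Weisbach: V = √(2·ΔP·D/(f·L·ρ)). With ε/D = 1.5e-06/0.0915 = 1.64e-05, iterate starting from f = 0.02:
  f = 0.02 → V = √(2·5.18e+05·0.0915/(0.02·400·888)) = 3.653 m/s; Re = ρVD/μ = 2.581e+04; f → 0.02428
  f = 0.02428 → V = 3.315 m/s; Re = 2.342e+04; f → 0.02486
  f = 0.02486 → V = 3.276 m/s; Re = 2.315e+04; f → 0.02494
Converged (Δf/f < 1%). With the final f = 0.02494: V = √(2·5.18e+05·0.0915/(0.02494·400·888)) = 3.271 m/s.
Q = V·A = 3.271·(π/4·0.0915²) = 0.02151 m³/s = 0.0215 m³/s.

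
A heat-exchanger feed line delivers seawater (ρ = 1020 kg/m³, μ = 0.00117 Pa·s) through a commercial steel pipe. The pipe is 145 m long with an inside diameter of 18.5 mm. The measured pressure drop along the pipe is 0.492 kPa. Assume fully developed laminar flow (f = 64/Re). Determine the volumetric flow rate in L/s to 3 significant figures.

For laminar flow, f = 64/Re with Re = ρVD/μ, so Darcy-Weisbach reduces to ΔP = 32μLV/D². Solving for V: V = ΔP·D²/(32μL) = 492·(0.0185)²/(32·0.00117·145) = 0.03102 m/s.
Check: Re = ρVD/μ = 1020·0.03102·0.0185/0.00117 = 500.3 < 2300, so the laminar assumption holds.
Q = V·A = 0.03102·(π/4·0.0185²) = 8.338e-06 m³/s = 0.00834 L/s.

Q ≈ 0.00834 L/s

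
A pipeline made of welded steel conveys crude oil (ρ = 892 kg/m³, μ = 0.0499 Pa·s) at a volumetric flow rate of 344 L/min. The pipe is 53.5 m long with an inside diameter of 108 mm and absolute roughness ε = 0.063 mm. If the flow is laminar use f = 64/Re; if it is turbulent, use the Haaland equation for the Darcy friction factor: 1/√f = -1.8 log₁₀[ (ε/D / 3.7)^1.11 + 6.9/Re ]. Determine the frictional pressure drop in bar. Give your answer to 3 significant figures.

Q = 344 L/min = 344/60000 = 0.005733 m³/s.
Cross-sectional area A = πD²/4 = π(0.108)²/4 = 0.009161 m²; mean velocity V = Q/A = 0.005733/0.009161 = 0.6258 m/s.
Reynolds number Re = ρVD/μ = 892 · 0.6258 · 0.108 / 0.0499 = 1208.
Re < 2300 → laminar flow, so f = 64/Re = 64/1208 = 0.05297 (the turbulent correlation is not needed).
Darcy-Weisbach: ΔP = f(L/D)(ρV²/2) = 0.05297·(53.5/0.108)·(892·0.6258²/2) = 0.05297·495.4·174.7 = 4584 Pa.
ΔP = 4584 Pa = 0.0458 bar.

ΔP ≈ 0.0458 bar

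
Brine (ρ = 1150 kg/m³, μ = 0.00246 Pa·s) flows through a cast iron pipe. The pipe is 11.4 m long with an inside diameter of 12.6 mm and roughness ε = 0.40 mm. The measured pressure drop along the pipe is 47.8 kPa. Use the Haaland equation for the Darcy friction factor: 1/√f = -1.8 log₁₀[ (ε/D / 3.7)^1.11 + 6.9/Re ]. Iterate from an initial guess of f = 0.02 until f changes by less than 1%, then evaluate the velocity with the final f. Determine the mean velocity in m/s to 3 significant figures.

V ≈ 1.21 m/s

Rearranging Darcy-Weisbach: V = √(2·ΔP·D/(f·L·ρ)). With ε/D = 0.0004/0.0126 = 0.0317, iterate starting from f = 0.02:
  f = 0.02 → V = √(2·4.78e+04·0.0126/(0.02·11.4·1150)) = 2.143 m/s; Re = ρVD/μ = 1.262e+04; f → 0.06099
  f = 0.06099 → V = 1.227 m/s; Re = 7229; f → 0.06268
  f = 0.06268 → V = 1.211 m/s; Re = 7132; f → 0.06273
Converged (Δf/f < 1%). With the final f = 0.06273: V = √(2·4.78e+04·0.0126/(0.06273·11.4·1150)) = 1.21 m/s.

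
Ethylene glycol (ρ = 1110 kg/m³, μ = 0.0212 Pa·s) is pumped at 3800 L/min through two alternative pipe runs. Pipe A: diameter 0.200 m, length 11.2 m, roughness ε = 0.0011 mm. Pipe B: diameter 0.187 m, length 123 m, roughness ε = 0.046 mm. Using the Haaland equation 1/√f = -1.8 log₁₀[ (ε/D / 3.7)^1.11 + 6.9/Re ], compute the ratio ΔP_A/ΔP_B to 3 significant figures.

ΔP_A/ΔP_B ≈ 0.0650

Pipe A: V = Q/A = 0.06333/0.03142 = 2.016 m/s; Re = 2.111e+04; ε/D = 5.5e-06; Haaland → f = 0.02541; ΔP_A = f(L/D)(ρV²/2) = 3210 Pa.
Pipe B: V = Q/A = 0.06333/0.02746 = 2.306 m/s; Re = 2.258e+04; ε/D = 0.000246; Haaland → f = 0.02544; ΔP_B = f(L/D)(ρV²/2) = 4.938e+04 Pa.
ΔP_A/ΔP_B = 3210/4.938e+04 = 0.0650.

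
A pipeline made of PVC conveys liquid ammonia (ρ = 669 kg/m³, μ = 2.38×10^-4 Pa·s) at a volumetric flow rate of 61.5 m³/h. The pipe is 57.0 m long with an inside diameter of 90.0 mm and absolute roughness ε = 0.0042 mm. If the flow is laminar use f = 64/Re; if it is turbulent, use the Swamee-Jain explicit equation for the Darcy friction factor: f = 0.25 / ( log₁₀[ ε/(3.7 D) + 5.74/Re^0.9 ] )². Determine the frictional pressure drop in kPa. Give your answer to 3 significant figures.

Q = 61.5 m³/h = 61.5/3600 = 0.01708 m³/s.
Cross-sectional area A = πD²/4 = π(0.09)²/4 = 0.006362 m²; mean velocity V = Q/A = 0.01708/0.006362 = 2.685 m/s.
Reynolds number Re = ρVD/μ = 669 · 2.685 · 0.09 / 0.000238 = 6.793e+05.
Re > 4000 → turbulent. Relative roughness ε/D = 4.2e-06/0.09 = 4.67e-05. Swamee-Jain: f = 0.25/(log₁₀[4.67e-05/3.7 + 5.74/6.793e+05^0.9])² = 0.25/(log₁₀[1.26e-05 + 3.24e-05])² = 0.25/(-4.347)² = 0.01323.
Darcy-Weisbach: ΔP = f(L/D)(ρV²/2) = 0.01323·(57/0.09)·(669·2.685²/2) = 0.01323·633.3·2412 = 2.021e+04 Pa.
ΔP = 2.021e+04 Pa = 20.2 kPa.

ΔP ≈ 20.2 kPa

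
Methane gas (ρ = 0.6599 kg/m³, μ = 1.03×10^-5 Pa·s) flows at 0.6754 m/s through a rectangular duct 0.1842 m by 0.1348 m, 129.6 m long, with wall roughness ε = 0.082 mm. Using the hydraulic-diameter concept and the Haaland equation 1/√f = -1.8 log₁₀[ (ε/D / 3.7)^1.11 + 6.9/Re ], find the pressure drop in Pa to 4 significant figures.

ΔP ≈ 4.392 Pa

Hydraulic diameter D_h = 4A/P = 4·(0.1842·0.1348)/(2·(0.1842+0.1348)) = 0.09932/0.638 = 0.1557 m.
Re = ρVD_h/μ = 0.6599·0.6754·0.1557/1.03e-05 = 6736.
ε/D_h = 8.2e-05/0.1557 = 0.000527; Haaland gives 1/√f = -1.8 log₁₀[5.37e-05+0.00102] = 5.341, so f = 0.03505.
ΔP = f(L/D_h)(ρV²/2) = 0.03505·129.6/0.1557·0.1505 = 4.392 Pa.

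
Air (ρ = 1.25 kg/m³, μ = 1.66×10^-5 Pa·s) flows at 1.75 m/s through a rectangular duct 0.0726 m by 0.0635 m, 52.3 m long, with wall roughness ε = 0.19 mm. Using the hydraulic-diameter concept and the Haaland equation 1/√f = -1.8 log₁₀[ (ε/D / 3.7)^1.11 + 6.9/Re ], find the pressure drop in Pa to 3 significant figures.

ΔP ≈ 52.3 Pa

Hydraulic diameter D_h = 4A/P = 4·(0.0726·0.0635)/(2·(0.0726+0.0635)) = 0.01844/0.2722 = 0.06775 m.
Re = ρVD_h/μ = 1.25·1.75·0.06775/1.66e-05 = 8927.
ε/D_h = 0.00019/0.06775 = 0.0028; Haaland gives 1/√f = -1.8 log₁₀[0.000344+0.000773] = 5.314, so f = 0.03542.
ΔP = f(L/D_h)(ρV²/2) = 0.03542·52.3/0.06775·1.914 = 52.33 Pa.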